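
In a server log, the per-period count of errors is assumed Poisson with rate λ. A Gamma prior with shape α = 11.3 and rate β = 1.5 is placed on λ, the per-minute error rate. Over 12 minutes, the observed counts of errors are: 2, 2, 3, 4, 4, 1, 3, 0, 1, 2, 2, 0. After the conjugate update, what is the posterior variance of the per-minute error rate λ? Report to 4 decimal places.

With a Gamma(shape α, rate β) prior, the Poisson likelihood is conjugate: the posterior is Gamma(α + ΣXᵢ, β + n).
Sum of counts S = 24 over n = 12 minutes.
Posterior: Gamma(α+S, β+n) = Gamma(11.3+24, 1.5+12) = Gamma(35.3, 13.5).
Var = α/β² = 35.3/13.5² = 0.1937.

0.1937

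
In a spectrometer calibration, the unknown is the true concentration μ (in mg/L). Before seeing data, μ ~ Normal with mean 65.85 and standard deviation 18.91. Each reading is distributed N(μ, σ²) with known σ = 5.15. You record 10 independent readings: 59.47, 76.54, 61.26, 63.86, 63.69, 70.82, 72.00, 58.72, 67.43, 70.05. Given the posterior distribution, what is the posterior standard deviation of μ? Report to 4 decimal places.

For Normal data with known variance σ², a Normal(μ₀, σ₀²) prior on μ is conjugate. Posterior precision = 1/σ₀² + n/σ²; posterior mean is the precision-weighted average of μ₀ and x̄.
σ₀² = 18.91² = 357.5881, σ² = 5.15² = 26.5225; σ² + n·σ₀² = 26.5225 + 10·357.5881 = 3602.4035.
Posterior precision = 1/σ₀² + n/σ² = 1/357.5881 + 10/26.5225 = (σ² + n·σ₀²)/(σ₀²σ²) = 3602.4035/(357.5881·26.5225); posterior variance σₙ² = σ₀²σ²/(σ² + n·σ₀²) = 357.5881·26.5225/3602.4035 = 2.632723.
Posterior SD = √σₙ² = √(357.5881·26.5225/3602.4035) = 1.6226.

1.6226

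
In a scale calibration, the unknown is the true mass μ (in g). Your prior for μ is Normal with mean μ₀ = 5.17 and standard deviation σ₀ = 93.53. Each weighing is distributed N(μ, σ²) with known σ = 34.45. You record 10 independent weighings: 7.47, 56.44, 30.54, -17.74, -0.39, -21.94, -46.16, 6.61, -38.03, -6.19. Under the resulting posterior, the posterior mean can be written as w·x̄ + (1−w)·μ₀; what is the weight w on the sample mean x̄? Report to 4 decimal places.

0.9866

For Normal data with known variance σ², a Normal(μ₀, σ₀²) prior on μ is conjugate. Posterior precision = 1/σ₀² + n/σ²; posterior mean is the precision-weighted average of μ₀ and x̄.
σ₀² = 93.53² = 8747.8609, σ² = 34.45² = 1186.8025. Prior precision 1/σ₀² = 1/8747.8609; data precision n/σ² = 10/1186.8025.
w = (n/σ²)/(1/σ₀² + n/σ²) = n·σ₀²/(σ² + n·σ₀²) = 10·8747.8609/(1186.8025 + 10·8747.8609) = 87478.609/88665.4115 = 0.9866.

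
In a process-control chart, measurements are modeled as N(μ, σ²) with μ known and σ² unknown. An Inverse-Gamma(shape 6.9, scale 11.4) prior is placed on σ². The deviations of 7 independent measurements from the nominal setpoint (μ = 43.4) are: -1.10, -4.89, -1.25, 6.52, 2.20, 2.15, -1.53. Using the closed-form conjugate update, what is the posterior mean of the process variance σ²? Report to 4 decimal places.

With known mean μ and an Inverse-Gamma(α, β) prior on σ², the Normal likelihood is conjugate: posterior is Inv-Gamma(α + n/2, β + Σ(xᵢ−μ)²/2).
Σ(xᵢ−μ)² = (-1.10)² + (-4.89)² + (-1.25)² + (6.52)² + (2.20)² + (2.15)² + (-1.53)² = 80.9984.
Posterior: Inv-Gamma(6.9 + 7/2, 11.4 + 80.9984/2) = Inv-Gamma(10.40, 51.89920).
E[σ²|data] = β/(α−1) = 51.89920/9.40 = 5.5212.

5.5212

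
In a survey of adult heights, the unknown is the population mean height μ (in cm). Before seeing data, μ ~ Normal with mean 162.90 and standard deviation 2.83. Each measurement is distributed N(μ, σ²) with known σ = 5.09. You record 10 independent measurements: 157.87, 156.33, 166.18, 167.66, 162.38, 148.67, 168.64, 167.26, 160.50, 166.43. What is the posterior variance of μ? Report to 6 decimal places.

For Normal data with known variance σ², a Normal(μ₀, σ₀²) prior on μ is conjugate. Posterior precision = 1/σ₀² + n/σ²; posterior mean is the precision-weighted average of μ₀ and x̄.
σ₀² = 2.83² = 8.0089, σ² = 5.09² = 25.9081; σ² + n·σ₀² = 25.9081 + 10·8.0089 = 105.9971.
Posterior precision = 1/σ₀² + n/σ² = 1/8.0089 + 10/25.9081 = (σ² + n·σ₀²)/(σ₀²σ²) = 105.9971/(8.0089·25.9081); posterior variance σₙ² = σ₀²σ²/(σ² + n·σ₀²) = 8.0089·25.9081/105.9971 = 1.957557.

1.957557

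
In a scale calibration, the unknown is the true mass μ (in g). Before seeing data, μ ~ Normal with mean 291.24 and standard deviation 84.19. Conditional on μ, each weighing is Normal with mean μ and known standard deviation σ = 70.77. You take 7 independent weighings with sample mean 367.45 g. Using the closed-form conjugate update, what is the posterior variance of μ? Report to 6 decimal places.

For Normal data with known variance σ², a Normal(μ₀, σ₀²) prior on μ is conjugate. Posterior precision = 1/σ₀² + n/σ²; posterior mean is the precision-weighted average of μ₀ and x̄.
σ₀² = 84.19² = 7087.9561, σ² = 70.77² = 5008.3929; σ² + n·σ₀² = 5008.3929 + 7·7087.9561 = 54624.0856.
Posterior precision = 1/σ₀² + n/σ² = 1/7087.9561 + 7/5008.3929 = (σ² + n·σ₀²)/(σ₀²σ²) = 54624.0856/(7087.9561·5008.3929); posterior variance σₙ² = σ₀²σ²/(σ² + n·σ₀²) = 7087.9561·5008.3929/54624.0856 = 649.883080.

649.883080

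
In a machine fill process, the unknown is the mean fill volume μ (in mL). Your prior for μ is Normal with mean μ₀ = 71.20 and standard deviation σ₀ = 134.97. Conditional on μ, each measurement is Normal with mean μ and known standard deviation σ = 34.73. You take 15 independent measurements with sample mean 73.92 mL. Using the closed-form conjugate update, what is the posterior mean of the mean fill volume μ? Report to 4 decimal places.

73.9080

For Normal data with known variance σ², a Normal(μ₀, σ₀²) prior on μ is conjugate. Posterior precision = 1/σ₀² + n/σ²; posterior mean is the precision-weighted average of μ₀ and x̄.
n·x̄ = 15·73.92 = 1108.8.
σ₀² = 134.97² = 18216.9009, σ² = 34.73² = 1206.1729; σ² + n·σ₀² = 1206.1729 + 15·18216.9009 = 274459.6864.
Posterior mean = (μ₀/σ₀² + n·x̄/σ²)/(1/σ₀² + n/σ²) = (σ²·μ₀ + σ₀²·n·x̄)/(σ² + n·σ₀²) = (1206.1729·71.20 + 18216.9009·1108.8)/274459.6864 = 20284779.2284/274459.6864 = 73.9080.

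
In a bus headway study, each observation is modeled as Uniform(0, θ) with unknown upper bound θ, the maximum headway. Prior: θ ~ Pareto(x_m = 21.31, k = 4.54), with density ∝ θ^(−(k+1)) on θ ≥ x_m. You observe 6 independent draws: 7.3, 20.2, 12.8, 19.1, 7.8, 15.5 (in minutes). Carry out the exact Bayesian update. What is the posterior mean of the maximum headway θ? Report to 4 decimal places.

23.5438

A Pareto(scale x_m, shape k) prior on the upper bound θ of Uniform(0, θ) is conjugate: posterior is Pareto(max(x_m, max xᵢ), k + n).
Sample maximum = 20.2; prior scale x_m = 21.31 → posterior scale = max = 21.31.
Posterior shape = 4.54 + 6 = 10.54.
E[θ|data] = k·x_m/(k−1) = 10.54·21.31/9.54 = 23.5438.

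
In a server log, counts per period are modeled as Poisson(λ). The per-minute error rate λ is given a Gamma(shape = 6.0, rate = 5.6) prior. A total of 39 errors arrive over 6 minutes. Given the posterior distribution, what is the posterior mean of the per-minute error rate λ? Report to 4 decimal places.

3.8793

With a Gamma(shape α, rate β) prior, the Poisson likelihood is conjugate: the posterior is Gamma(α + ΣXᵢ, β + n).
Posterior: Gamma(α+S, β+n) = Gamma(6.0+39, 5.6+6) = Gamma(45.0, 11.6).
Posterior mean = α/β = 45.0/11.6 = 3.8793.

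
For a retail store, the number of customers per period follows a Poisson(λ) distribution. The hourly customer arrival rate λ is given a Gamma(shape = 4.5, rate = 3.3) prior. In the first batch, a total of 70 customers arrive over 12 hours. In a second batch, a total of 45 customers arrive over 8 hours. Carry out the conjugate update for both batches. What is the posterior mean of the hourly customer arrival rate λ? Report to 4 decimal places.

5.1288

With a Gamma(shape α, rate β) prior, the Poisson likelihood is conjugate: the posterior is Gamma(α + ΣXᵢ, β + n).
After batch 1: Gamma(α+S, β+n) = Gamma(4.5+70, 3.3+12) = Gamma(74.5, 15.3).
After batch 2: Gamma(α+S, β+n) = Gamma(74.5+45, 15.3+8) = Gamma(119.5, 23.3).
Posterior mean = α/β = 119.5/23.3 = 5.1288.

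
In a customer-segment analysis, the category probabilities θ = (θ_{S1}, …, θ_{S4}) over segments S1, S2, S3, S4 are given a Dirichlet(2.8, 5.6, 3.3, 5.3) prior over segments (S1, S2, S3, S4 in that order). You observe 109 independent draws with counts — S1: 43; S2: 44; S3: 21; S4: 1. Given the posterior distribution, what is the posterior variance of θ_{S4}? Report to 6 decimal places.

The Dirichlet prior is conjugate to the Multinomial likelihood: each posterior αⱼ = prior αⱼ + observed count nⱼ.
Posterior concentration: (45.8, 49.6, 24.3, 6.3), total = 126.0.
Var[θ_j] = α_j(Σα−α_j)/((Σα)²(Σα+1)) = 6.3·119.7/(126.0²·127.0) = 0.000374.

0.000374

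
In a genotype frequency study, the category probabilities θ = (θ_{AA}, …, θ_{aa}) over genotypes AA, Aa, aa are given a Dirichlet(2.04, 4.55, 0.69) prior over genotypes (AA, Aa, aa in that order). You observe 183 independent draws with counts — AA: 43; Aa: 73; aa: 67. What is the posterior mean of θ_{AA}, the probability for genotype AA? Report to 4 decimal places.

0.2367

The Dirichlet prior is conjugate to the Multinomial likelihood: each posterior αⱼ = prior αⱼ + observed count nⱼ.
Posterior concentration: (45.04, 77.55, 67.69), total = 190.28.
E[θ_{AA}|data] = α_{AA}/Σα = 45.04/190.28 = 0.2367.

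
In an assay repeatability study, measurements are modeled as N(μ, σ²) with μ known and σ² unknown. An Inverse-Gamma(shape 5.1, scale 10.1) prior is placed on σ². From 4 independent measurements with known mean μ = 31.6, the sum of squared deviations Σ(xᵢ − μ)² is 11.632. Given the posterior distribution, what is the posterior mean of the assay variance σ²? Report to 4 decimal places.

2.6092

With known mean μ and an Inverse-Gamma(α, β) prior on σ², the Normal likelihood is conjugate: posterior is Inv-Gamma(α + n/2, β + Σ(xᵢ−μ)²/2).
Posterior: Inv-Gamma(5.1 + 4/2, 10.1 + 11.632/2) = Inv-Gamma(7.10, 15.9160).
E[σ²|data] = β/(α−1) = 15.9160/6.10 = 2.6092.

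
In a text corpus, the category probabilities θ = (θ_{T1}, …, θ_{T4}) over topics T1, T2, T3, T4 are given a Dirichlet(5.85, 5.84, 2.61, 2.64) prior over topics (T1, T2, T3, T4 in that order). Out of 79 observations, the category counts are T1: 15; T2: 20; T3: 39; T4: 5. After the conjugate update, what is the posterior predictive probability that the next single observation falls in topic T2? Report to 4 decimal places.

The Dirichlet prior is conjugate to the Multinomial likelihood: each posterior αⱼ = prior αⱼ + observed count nⱼ.
Posterior concentration: (20.85, 25.84, 41.61, 7.64), total = 95.94.
P(next = T2 | data) = α_{T2}/Σα = 0.2693.

0.2693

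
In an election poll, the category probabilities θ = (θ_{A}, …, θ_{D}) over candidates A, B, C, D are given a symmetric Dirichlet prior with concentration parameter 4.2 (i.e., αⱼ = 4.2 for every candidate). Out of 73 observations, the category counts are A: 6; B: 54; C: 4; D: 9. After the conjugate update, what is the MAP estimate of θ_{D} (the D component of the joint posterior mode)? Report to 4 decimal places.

The Dirichlet prior is conjugate to the Multinomial likelihood: each posterior αⱼ = prior αⱼ + observed count nⱼ.
Posterior concentration: (10.2, 58.2, 8.2, 13.2), total = 89.8.
Joint mode component: (α_{D}−1)/(Σα−K) = 12.2/85.8 = 0.1422.

0.1422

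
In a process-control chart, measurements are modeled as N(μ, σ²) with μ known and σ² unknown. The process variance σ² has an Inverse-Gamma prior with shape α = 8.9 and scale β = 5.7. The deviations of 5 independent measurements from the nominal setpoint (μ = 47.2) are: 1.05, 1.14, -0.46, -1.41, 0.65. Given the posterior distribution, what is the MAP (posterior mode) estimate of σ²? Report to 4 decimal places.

With known mean μ and an Inverse-Gamma(α, β) prior on σ², the Normal likelihood is conjugate: posterior is Inv-Gamma(α + n/2, β + Σ(xᵢ−μ)²/2).
Σ(xᵢ−μ)² = (1.05)² + (1.14)² + (-0.46)² + (-1.41)² + (0.65)² = 5.0243.
Posterior: Inv-Gamma(8.9 + 5/2, 5.7 + 5.0243/2) = Inv-Gamma(11.40, 8.21215).
Mode = β/(α+1) = 8.21215/12.40 = 0.6623.

0.6623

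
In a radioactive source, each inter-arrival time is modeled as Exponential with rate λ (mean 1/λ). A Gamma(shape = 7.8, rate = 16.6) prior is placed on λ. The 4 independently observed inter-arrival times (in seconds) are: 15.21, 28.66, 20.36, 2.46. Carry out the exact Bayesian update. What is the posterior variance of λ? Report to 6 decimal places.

0.001701

With a Gamma(shape α, rate β) prior on the exponential rate λ, the posterior after n observations with total T = Σxᵢ is Gamma(α+n, β+T).
Sum of observations T = 66.69 seconds; n = 4.
Posterior: Gamma(7.8+4, 16.6+66.69) = Gamma(11.8, 83.29).
Var = α/β² = 0.001701.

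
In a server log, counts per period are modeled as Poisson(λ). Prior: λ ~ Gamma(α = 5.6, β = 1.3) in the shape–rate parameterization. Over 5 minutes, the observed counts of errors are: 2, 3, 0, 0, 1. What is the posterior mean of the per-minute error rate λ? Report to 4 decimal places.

With a Gamma(shape α, rate β) prior, the Poisson likelihood is conjugate: the posterior is Gamma(α + ΣXᵢ, β + n).
Sum of counts S = 6 over n = 5 minutes.
Posterior: Gamma(α+S, β+n) = Gamma(5.6+6, 1.3+5) = Gamma(11.6, 6.3).
Posterior mean = α/β = 11.6/6.3 = 1.8413.

1.8413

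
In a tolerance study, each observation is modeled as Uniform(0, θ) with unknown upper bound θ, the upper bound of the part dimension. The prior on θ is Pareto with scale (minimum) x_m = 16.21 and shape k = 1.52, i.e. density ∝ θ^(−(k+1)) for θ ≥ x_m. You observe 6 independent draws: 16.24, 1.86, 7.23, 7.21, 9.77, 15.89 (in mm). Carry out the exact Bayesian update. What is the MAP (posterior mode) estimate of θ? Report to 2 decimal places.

A Pareto(scale x_m, shape k) prior on the upper bound θ of Uniform(0, θ) is conjugate: posterior is Pareto(max(x_m, max xᵢ), k + n).
Sample maximum = 16.24; prior scale x_m = 16.21 → posterior scale = max = 16.24.
Posterior shape = 1.52 + 6 = 7.52.
The Pareto density is decreasing on [x_m, ∞), so the mode is x_m = 16.24.

16.24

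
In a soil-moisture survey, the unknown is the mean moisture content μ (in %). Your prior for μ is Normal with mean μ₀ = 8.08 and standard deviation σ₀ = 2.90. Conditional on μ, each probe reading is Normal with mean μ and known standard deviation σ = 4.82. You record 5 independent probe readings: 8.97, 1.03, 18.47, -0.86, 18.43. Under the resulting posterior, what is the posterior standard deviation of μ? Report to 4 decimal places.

1.7300

For Normal data with known variance σ², a Normal(μ₀, σ₀²) prior on μ is conjugate. Posterior precision = 1/σ₀² + n/σ²; posterior mean is the precision-weighted average of μ₀ and x̄.
σ₀² = 2.90² = 8.41, σ² = 4.82² = 23.2324; σ² + n·σ₀² = 23.2324 + 5·8.41 = 65.2824.
Posterior precision = 1/σ₀² + n/σ² = 1/8.41 + 5/23.2324 = (σ² + n·σ₀²)/(σ₀²σ²) = 65.2824/(8.41·23.2324); posterior variance σₙ² = σ₀²σ²/(σ² + n·σ₀²) = 8.41·23.2324/65.2824 = 2.992912.
Posterior SD = √σₙ² = √(8.41·23.2324/65.2824) = 1.7300.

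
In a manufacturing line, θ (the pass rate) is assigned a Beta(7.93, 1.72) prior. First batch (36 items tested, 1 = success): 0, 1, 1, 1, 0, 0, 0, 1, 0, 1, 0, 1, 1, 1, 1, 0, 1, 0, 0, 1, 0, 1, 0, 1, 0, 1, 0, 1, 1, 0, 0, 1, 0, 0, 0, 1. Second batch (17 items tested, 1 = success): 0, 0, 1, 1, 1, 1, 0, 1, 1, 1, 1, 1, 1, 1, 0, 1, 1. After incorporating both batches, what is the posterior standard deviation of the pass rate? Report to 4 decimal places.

The Beta prior is conjugate to a Binomial/Bernoulli likelihood; the update adds successes to α and failures to β.
After batch 1: Beta(7.93+18, 1.72+18) = Beta(25.93, 19.72).
After batch 2: Beta(25.93+13, 19.72+4) = Beta(38.93, 23.72).
Var = αβ/((α+β)²(α+β+1)) = 38.93·23.72/(62.65²·63.65) = 0.00369623; SD = √0.00369623 = 0.0608.

0.0608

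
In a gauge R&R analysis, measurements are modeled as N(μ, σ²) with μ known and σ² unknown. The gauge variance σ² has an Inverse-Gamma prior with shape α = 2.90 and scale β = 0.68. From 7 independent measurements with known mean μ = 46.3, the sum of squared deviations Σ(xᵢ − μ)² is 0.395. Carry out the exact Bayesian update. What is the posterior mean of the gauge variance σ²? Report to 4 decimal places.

0.1625

With known mean μ and an Inverse-Gamma(α, β) prior on σ², the Normal likelihood is conjugate: posterior is Inv-Gamma(α + n/2, β + Σ(xᵢ−μ)²/2).
Posterior: Inv-Gamma(2.90 + 7/2, 0.68 + 0.395/2) = Inv-Gamma(6.40, 0.8775).
E[σ²|data] = β/(α−1) = 0.8775/5.40 = 0.1625.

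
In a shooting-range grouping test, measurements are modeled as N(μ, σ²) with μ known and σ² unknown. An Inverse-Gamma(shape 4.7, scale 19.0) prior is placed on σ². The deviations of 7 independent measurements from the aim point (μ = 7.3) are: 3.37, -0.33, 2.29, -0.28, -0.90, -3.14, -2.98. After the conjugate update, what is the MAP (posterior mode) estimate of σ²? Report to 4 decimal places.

With known mean μ and an Inverse-Gamma(α, β) prior on σ², the Normal likelihood is conjugate: posterior is Inv-Gamma(α + n/2, β + Σ(xᵢ−μ)²/2).
Σ(xᵢ−μ)² = (3.37)² + (-0.33)² + (2.29)² + (-0.28)² + (-0.90)² + (-3.14)² + (-2.98)² = 36.3383.
Posterior: Inv-Gamma(4.7 + 7/2, 19.0 + 36.3383/2) = Inv-Gamma(8.20, 37.16915).
Mode = β/(α+1) = 37.16915/9.20 = 4.0401.

4.0401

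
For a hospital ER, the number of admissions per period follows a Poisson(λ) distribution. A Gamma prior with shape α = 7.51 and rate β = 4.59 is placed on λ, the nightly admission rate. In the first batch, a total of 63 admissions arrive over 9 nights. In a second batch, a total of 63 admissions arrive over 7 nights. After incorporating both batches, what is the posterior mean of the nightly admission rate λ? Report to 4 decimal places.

6.4842

With a Gamma(shape α, rate β) prior, the Poisson likelihood is conjugate: the posterior is Gamma(α + ΣXᵢ, β + n).
After batch 1: Gamma(α+S, β+n) = Gamma(7.51+63, 4.59+9) = Gamma(70.51, 13.59).
After batch 2: Gamma(α+S, β+n) = Gamma(70.51+63, 13.59+7) = Gamma(133.51, 20.59).
Posterior mean = α/β = 133.51/20.59 = 6.4842.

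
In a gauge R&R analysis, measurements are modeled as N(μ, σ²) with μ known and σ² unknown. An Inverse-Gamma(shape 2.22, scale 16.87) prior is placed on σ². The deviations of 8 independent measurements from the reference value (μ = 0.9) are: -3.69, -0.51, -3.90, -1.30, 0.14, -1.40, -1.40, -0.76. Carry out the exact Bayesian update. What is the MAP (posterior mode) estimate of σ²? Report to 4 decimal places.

4.7807

With known mean μ and an Inverse-Gamma(α, β) prior on σ², the Normal likelihood is conjugate: posterior is Inv-Gamma(α + n/2, β + Σ(xᵢ−μ)²/2).
Σ(xᵢ−μ)² = (-3.69)² + (-0.51)² + (-3.90)² + (-1.30)² + (0.14)² + (-1.40)² + (-1.40)² + (-0.76)² = 35.2934.
Posterior: Inv-Gamma(2.22 + 8/2, 16.87 + 35.2934/2) = Inv-Gamma(6.22, 34.51670).
Mode = β/(α+1) = 34.51670/7.22 = 4.7807.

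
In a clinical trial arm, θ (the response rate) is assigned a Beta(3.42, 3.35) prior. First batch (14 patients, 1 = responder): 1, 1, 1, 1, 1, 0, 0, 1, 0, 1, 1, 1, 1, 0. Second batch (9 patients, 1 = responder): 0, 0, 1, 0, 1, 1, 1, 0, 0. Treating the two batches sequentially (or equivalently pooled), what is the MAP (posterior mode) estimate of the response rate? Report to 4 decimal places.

The Beta prior is conjugate to a Binomial/Bernoulli likelihood; the update adds successes to α and failures to β.
After batch 1: Beta(3.42+10, 3.35+4) = Beta(13.42, 7.35).
After batch 2: Beta(13.42+4, 7.35+5) = Beta(17.42, 12.35).
Mode of Beta(a,b) for a,b>1 is (a−1)/(a+b−2) = 16.42/27.77 = 0.5913.

0.5913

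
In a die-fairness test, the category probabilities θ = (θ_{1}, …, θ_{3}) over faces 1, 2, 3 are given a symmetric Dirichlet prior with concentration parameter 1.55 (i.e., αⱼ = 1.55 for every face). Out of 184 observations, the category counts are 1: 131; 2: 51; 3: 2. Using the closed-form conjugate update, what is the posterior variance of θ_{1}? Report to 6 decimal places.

0.001102

The Dirichlet prior is conjugate to the Multinomial likelihood: each posterior αⱼ = prior αⱼ + observed count nⱼ.
Posterior concentration: (132.55, 52.55, 3.55), total = 188.65.
Var[θ_j] = α_j(Σα−α_j)/((Σα)²(Σα+1)) = 132.55·56.10/(188.65²·189.65) = 0.001102.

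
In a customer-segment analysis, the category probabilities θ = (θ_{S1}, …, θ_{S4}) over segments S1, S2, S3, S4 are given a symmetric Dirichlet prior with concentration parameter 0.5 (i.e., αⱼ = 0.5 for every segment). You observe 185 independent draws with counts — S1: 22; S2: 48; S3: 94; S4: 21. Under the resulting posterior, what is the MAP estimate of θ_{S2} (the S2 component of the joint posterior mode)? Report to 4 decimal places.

0.2596

The Dirichlet prior is conjugate to the Multinomial likelihood: each posterior αⱼ = prior αⱼ + observed count nⱼ.
Posterior concentration: (22.5, 48.5, 94.5, 21.5), total = 187.0.
Joint mode component: (α_{S2}−1)/(Σα−K) = 47.5/183.0 = 0.2596.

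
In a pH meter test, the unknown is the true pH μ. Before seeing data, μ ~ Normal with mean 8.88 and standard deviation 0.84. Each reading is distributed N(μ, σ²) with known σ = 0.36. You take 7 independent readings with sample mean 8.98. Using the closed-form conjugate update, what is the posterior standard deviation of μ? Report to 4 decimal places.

0.1343

For Normal data with known variance σ², a Normal(μ₀, σ₀²) prior on μ is conjugate. Posterior precision = 1/σ₀² + n/σ²; posterior mean is the precision-weighted average of μ₀ and x̄.
σ₀² = 0.84² = 0.7056, σ² = 0.36² = 0.1296; σ² + n·σ₀² = 0.1296 + 7·0.7056 = 5.0688.
Posterior precision = 1/σ₀² + n/σ² = 1/0.7056 + 7/0.1296 = (σ² + n·σ₀²)/(σ₀²σ²) = 5.0688/(0.7056·0.1296); posterior variance σₙ² = σ₀²σ²/(σ² + n·σ₀²) = 0.7056·0.1296/5.0688 = 0.018041.
Posterior SD = √σₙ² = √(0.7056·0.1296/5.0688) = 0.1343.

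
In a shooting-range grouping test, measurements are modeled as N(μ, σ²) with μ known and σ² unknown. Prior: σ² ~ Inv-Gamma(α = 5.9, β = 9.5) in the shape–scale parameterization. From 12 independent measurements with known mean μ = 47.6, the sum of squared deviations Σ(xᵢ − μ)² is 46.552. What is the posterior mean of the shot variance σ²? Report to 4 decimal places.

With known mean μ and an Inverse-Gamma(α, β) prior on σ², the Normal likelihood is conjugate: posterior is Inv-Gamma(α + n/2, β + Σ(xᵢ−μ)²/2).
Posterior: Inv-Gamma(5.9 + 12/2, 9.5 + 46.552/2) = Inv-Gamma(11.90, 32.7760).
E[σ²|data] = β/(α−1) = 32.7760/10.90 = 3.0070.

3.0070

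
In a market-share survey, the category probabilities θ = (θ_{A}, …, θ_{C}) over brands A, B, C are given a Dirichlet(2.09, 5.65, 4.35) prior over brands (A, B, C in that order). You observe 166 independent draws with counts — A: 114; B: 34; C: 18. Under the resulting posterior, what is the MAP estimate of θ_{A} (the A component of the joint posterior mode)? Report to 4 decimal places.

0.6573

The Dirichlet prior is conjugate to the Multinomial likelihood: each posterior αⱼ = prior αⱼ + observed count nⱼ.
Posterior concentration: (116.09, 39.65, 22.35), total = 178.09.
Joint mode component: (α_{A}−1)/(Σα−K) = 115.09/175.09 = 0.6573.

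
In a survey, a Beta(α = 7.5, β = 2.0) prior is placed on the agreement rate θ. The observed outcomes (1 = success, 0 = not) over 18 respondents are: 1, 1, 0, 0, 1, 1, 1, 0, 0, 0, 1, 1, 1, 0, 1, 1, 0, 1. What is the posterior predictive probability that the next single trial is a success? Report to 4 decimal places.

The Beta prior is conjugate to a Binomial/Bernoulli likelihood; the update adds successes to α and failures to β.
Posterior: Beta(α+k, β+n−k) = Beta(7.5+11, 2.0+7) = Beta(18.5, 9.0).
For a single future Bernoulli trial, P(success | data) = α/(α+β) = 0.6727.

0.6727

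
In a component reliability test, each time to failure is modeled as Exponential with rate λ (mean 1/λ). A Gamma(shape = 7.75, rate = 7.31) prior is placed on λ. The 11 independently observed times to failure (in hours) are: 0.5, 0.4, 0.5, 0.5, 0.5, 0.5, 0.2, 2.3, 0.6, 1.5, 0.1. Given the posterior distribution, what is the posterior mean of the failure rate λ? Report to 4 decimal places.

With a Gamma(shape α, rate β) prior on the exponential rate λ, the posterior after n observations with total T = Σxᵢ is Gamma(α+n, β+T).
Sum of observations T = 7.6 hours; n = 11.
Posterior: Gamma(7.75+11, 7.31+7.6) = Gamma(18.75, 14.91).
Posterior mean of λ = α/β = 18.75/14.91 = 1.2575.

1.2575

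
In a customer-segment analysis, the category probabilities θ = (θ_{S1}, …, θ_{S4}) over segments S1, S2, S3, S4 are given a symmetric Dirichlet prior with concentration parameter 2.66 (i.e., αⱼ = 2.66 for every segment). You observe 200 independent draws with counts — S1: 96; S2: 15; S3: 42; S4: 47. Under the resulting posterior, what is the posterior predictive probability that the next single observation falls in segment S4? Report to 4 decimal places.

0.2358

The Dirichlet prior is conjugate to the Multinomial likelihood: each posterior αⱼ = prior αⱼ + observed count nⱼ.
Posterior concentration: (98.66, 17.66, 44.66, 49.66), total = 210.64.
P(next = S4 | data) = α_{S4}/Σα = 0.2358.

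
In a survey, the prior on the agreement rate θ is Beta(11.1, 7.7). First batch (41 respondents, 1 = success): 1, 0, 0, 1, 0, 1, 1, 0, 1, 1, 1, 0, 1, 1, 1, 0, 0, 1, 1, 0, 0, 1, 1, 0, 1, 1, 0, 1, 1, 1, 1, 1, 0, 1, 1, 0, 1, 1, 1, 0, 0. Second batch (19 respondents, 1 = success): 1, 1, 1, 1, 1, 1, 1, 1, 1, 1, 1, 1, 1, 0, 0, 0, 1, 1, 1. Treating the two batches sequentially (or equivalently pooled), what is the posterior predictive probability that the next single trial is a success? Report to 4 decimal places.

The Beta prior is conjugate to a Binomial/Bernoulli likelihood; the update adds successes to α and failures to β.
After batch 1: Beta(11.1+26, 7.7+15) = Beta(37.1, 22.7).
After batch 2: Beta(37.1+16, 22.7+3) = Beta(53.1, 25.7).
For a single future Bernoulli trial, P(success | data) = α/(α+β) = 0.6739.

0.6739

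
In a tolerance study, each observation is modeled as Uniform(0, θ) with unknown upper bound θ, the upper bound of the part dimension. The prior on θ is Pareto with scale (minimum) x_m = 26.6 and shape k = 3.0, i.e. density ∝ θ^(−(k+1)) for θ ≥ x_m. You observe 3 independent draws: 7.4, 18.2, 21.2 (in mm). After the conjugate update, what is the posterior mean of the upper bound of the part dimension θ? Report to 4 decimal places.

A Pareto(scale x_m, shape k) prior on the upper bound θ of Uniform(0, θ) is conjugate: posterior is Pareto(max(x_m, max xᵢ), k + n).
Sample maximum = 21.2; prior scale x_m = 26.6 → posterior scale = max = 26.6.
Posterior shape = 3.0 + 3 = 6.0.
E[θ|data] = k·x_m/(k−1) = 6.0·26.6/5.0 = 31.9200.

31.9200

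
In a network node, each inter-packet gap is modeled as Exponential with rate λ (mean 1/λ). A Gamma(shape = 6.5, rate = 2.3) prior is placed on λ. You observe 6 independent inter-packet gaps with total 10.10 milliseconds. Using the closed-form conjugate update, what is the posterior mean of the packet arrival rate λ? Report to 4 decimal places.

With a Gamma(shape α, rate β) prior on the exponential rate λ, the posterior after n observations with total T = Σxᵢ is Gamma(α+n, β+T).
Posterior: Gamma(6.5+6, 2.3+10.10) = Gamma(12.5, 12.40).
Posterior mean of λ = α/β = 12.5/12.40 = 1.0081.

1.0081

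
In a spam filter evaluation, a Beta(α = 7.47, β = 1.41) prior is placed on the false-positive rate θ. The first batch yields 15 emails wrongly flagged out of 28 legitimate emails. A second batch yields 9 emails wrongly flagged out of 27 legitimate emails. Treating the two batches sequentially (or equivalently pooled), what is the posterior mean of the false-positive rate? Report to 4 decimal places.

0.4926

The Beta prior is conjugate to a Binomial/Bernoulli likelihood; the update adds successes to α and failures to β.
After batch 1: Beta(7.47+15, 1.41+13) = Beta(22.47, 14.41).
After batch 2: Beta(22.47+9, 14.41+18) = Beta(31.47, 32.41).
Posterior mean = α/(α+β) = 31.47/63.88 = 0.4926.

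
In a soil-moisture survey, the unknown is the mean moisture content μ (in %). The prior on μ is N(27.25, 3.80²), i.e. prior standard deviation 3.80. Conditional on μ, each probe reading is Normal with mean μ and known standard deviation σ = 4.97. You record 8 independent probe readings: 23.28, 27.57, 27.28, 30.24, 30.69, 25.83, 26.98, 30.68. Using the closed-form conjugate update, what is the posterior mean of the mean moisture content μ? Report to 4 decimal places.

For Normal data with known variance σ², a Normal(μ₀, σ₀²) prior on μ is conjugate. Posterior precision = 1/σ₀² + n/σ²; posterior mean is the precision-weighted average of μ₀ and x̄.
Σxᵢ = 23.28 + 27.57 + 27.28 + 30.24 + 30.69 + 25.83 + 26.98 + 30.68 = 222.55, so n·x̄ = 222.55.
σ₀² = 3.80² = 14.44, σ² = 4.97² = 24.7009; σ² + n·σ₀² = 24.7009 + 8·14.44 = 140.2209.
Posterior mean = (μ₀/σ₀² + n·x̄/σ²)/(1/σ₀² + n/σ²) = (σ²·μ₀ + σ₀²·n·x̄)/(σ² + n·σ₀²) = (24.7009·27.25 + 14.44·222.55)/140.2209 = 3886.721525/140.2209 = 27.7186.

27.7186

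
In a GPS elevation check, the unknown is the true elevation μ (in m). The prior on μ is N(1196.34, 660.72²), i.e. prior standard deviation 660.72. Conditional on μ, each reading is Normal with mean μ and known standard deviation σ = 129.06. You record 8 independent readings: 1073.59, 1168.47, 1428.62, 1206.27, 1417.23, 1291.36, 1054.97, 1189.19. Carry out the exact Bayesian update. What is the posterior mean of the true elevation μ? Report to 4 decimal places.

1228.5588

For Normal data with known variance σ², a Normal(μ₀, σ₀²) prior on μ is conjugate. Posterior precision = 1/σ₀² + n/σ²; posterior mean is the precision-weighted average of μ₀ and x̄.
Σxᵢ = 1073.59 + 1168.47 + 1428.62 + 1206.27 + 1417.23 + 1291.36 + 1054.97 + 1189.19 = 9829.7, so n·x̄ = 9829.7.
σ₀² = 660.72² = 436550.9184, σ² = 129.06² = 16656.4836; σ² + n·σ₀² = 16656.4836 + 8·436550.9184 = 3509063.8308.
Posterior mean = (μ₀/σ₀² + n·x̄/σ²)/(1/σ₀² + n/σ²) = (σ²·μ₀ + σ₀²·n·x̄)/(σ² + n·σ₀²) = (16656.4836·1196.34 + 436550.9184·9829.7)/3509063.8308 = 4311091380.186504/3509063.8308 = 1228.5588.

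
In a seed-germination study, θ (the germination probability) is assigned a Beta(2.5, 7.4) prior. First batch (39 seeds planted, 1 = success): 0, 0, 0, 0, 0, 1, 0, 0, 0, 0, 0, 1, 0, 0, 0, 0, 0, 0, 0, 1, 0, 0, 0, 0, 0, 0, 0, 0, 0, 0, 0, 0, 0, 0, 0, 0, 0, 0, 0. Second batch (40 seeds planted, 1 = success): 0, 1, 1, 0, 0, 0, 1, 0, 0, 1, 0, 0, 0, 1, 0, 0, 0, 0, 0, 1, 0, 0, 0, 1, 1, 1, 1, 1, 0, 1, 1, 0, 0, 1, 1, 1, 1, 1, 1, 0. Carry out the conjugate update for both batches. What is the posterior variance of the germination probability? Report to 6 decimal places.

The Beta prior is conjugate to a Binomial/Bernoulli likelihood; the update adds successes to α and failures to β.
After batch 1: Beta(2.5+3, 7.4+36) = Beta(5.5, 43.4).
After batch 2: Beta(5.5+19, 43.4+21) = Beta(24.5, 64.4).
Var = αβ/((α+β)²(α+β+1)) = 24.5·64.4/(88.9²·89.9) = 0.002221.

0.002221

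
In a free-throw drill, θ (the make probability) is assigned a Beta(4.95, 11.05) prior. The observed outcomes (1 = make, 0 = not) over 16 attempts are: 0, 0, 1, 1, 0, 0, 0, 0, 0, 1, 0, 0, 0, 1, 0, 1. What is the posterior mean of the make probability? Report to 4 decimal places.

The Beta prior is conjugate to a Binomial/Bernoulli likelihood; the update adds successes to α and failures to β.
Posterior: Beta(α+k, β+n−k) = Beta(4.95+5, 11.05+11) = Beta(9.95, 22.05).
Posterior mean = α/(α+β) = 9.95/32.00 = 0.3109.

0.3109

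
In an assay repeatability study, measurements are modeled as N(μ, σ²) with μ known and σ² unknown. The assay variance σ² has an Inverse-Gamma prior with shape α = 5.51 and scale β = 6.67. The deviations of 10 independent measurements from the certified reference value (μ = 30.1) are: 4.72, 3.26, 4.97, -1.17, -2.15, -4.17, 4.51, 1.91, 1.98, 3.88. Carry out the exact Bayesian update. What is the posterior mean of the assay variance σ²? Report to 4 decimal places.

7.2182

With known mean μ and an Inverse-Gamma(α, β) prior on σ², the Normal likelihood is conjugate: posterior is Inv-Gamma(α + n/2, β + Σ(xᵢ−μ)²/2).
Σ(xᵢ−μ)² = (4.72)² + (3.26)² + (4.97)² + (-1.17)² + (-2.15)² + (-4.17)² + (4.51)² + (1.91)² + (1.98)² + (3.88)² = 123.9502.
Posterior: Inv-Gamma(5.51 + 10/2, 6.67 + 123.9502/2) = Inv-Gamma(10.51, 68.64510).
E[σ²|data] = β/(α−1) = 68.64510/9.51 = 7.2182.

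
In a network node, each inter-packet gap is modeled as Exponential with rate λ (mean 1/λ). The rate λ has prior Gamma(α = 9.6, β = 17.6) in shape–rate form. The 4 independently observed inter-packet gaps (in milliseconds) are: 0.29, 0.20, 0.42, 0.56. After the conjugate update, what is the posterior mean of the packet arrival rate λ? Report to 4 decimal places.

With a Gamma(shape α, rate β) prior on the exponential rate λ, the posterior after n observations with total T = Σxᵢ is Gamma(α+n, β+T).
Sum of observations T = 1.47 milliseconds; n = 4.
Posterior: Gamma(9.6+4, 17.6+1.47) = Gamma(13.6, 19.07).
Posterior mean of λ = α/β = 13.6/19.07 = 0.7132.

0.7132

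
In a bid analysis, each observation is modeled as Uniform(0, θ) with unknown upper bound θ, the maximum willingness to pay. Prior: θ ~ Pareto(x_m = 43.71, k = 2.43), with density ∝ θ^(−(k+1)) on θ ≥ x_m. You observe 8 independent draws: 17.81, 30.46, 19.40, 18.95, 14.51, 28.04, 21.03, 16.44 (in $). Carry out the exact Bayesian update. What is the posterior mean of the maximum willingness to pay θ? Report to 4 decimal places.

A Pareto(scale x_m, shape k) prior on the upper bound θ of Uniform(0, θ) is conjugate: posterior is Pareto(max(x_m, max xᵢ), k + n).
Sample maximum = 30.46; prior scale x_m = 43.71 → posterior scale = max = 43.71.
Posterior shape = 2.43 + 8 = 10.43.
E[θ|data] = k·x_m/(k−1) = 10.43·43.71/9.43 = 48.3452.

48.3452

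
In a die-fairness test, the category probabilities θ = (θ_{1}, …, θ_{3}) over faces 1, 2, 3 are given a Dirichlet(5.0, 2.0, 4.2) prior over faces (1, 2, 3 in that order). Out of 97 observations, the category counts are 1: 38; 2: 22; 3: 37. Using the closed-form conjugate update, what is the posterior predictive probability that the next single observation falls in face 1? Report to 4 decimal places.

The Dirichlet prior is conjugate to the Multinomial likelihood: each posterior αⱼ = prior αⱼ + observed count nⱼ.
Posterior concentration: (43.0, 24.0, 41.2), total = 108.2.
P(next = 1 | data) = α_{1}/Σα = 0.3974.

0.3974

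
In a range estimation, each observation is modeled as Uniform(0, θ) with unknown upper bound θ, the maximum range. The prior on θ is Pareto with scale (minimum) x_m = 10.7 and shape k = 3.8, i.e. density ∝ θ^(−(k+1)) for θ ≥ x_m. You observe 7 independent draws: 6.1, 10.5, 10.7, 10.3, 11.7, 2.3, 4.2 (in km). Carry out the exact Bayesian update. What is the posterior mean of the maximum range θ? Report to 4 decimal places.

12.8939

A Pareto(scale x_m, shape k) prior on the upper bound θ of Uniform(0, θ) is conjugate: posterior is Pareto(max(x_m, max xᵢ), k + n).
Sample maximum = 11.7; prior scale x_m = 10.7 → posterior scale = max = 11.7.
Posterior shape = 3.8 + 7 = 10.8.
E[θ|data] = k·x_m/(k−1) = 10.8·11.7/9.8 = 12.8939.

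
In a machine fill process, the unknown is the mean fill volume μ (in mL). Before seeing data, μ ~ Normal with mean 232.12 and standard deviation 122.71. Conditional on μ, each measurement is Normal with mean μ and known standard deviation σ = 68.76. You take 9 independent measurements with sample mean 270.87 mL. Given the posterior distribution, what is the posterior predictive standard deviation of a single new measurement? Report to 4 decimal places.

72.3571

For Normal data with known variance σ², a Normal(μ₀, σ₀²) prior on μ is conjugate. Posterior precision = 1/σ₀² + n/σ²; posterior mean is the precision-weighted average of μ₀ and x̄.
σ₀² = 122.71² = 15057.7441, σ² = 68.76² = 4727.9376; σ² + n·σ₀² = 4727.9376 + 9·15057.7441 = 140247.6345.
Posterior precision = 1/σ₀² + n/σ² = 1/15057.7441 + 9/4727.9376 = (σ² + n·σ₀²)/(σ₀²σ²) = 140247.6345/(15057.7441·4727.9376); posterior variance σₙ² = σ₀²σ²/(σ² + n·σ₀²) = 15057.7441·4727.9376/140247.6345 = 507.616936.
Predictive variance for one new observation = σₙ² + σ² = 15057.7441·4727.9376/140247.6345 + 4727.9376 = σ²·(σ₀² + 140247.6345)/140247.6345 = 4727.9376·155305.3786/140247.6345 = 5235.554536; SD = √(4727.9376·155305.3786/140247.6345) = 72.3571.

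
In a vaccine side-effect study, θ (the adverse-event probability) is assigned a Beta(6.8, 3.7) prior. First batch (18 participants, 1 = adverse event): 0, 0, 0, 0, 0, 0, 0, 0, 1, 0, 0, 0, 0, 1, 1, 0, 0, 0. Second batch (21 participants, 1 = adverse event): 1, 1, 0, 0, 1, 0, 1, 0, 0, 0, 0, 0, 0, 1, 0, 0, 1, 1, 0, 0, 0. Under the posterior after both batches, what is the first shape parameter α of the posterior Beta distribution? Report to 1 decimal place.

16.8

The Beta prior is conjugate to a Binomial/Bernoulli likelihood; the update adds successes to α and failures to β.
After batch 1: Beta(6.8+3, 3.7+15) = Beta(9.8, 18.7).
After batch 2: Beta(9.8+7, 18.7+14) = Beta(16.8, 32.7).
Posterior α = 16.8.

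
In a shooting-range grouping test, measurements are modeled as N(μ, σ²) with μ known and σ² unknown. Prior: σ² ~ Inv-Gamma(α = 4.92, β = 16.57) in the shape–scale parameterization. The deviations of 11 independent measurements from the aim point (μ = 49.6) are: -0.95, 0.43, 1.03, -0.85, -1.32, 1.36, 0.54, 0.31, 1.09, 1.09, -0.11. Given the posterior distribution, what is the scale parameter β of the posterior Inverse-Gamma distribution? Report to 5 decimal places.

21.18940

With known mean μ and an Inverse-Gamma(α, β) prior on σ², the Normal likelihood is conjugate: posterior is Inv-Gamma(α + n/2, β + Σ(xᵢ−μ)²/2).
Σ(xᵢ−μ)² = (-0.95)² + (0.43)² + (1.03)² + (-0.85)² + (-1.32)² + (1.36)² + (0.54)² + (0.31)² + (1.09)² + (1.09)² + (-0.11)² = 9.2388.
Posterior: Inv-Gamma(4.92 + 11/2, 16.57 + 9.2388/2) = Inv-Gamma(10.42, 21.18940).
Posterior β = 21.18940.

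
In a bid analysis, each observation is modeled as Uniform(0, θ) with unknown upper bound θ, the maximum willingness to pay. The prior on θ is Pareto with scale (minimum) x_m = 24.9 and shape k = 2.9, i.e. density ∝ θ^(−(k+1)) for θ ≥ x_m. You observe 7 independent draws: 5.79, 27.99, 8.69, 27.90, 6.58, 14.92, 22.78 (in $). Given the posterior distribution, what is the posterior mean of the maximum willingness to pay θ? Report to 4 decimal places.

A Pareto(scale x_m, shape k) prior on the upper bound θ of Uniform(0, θ) is conjugate: posterior is Pareto(max(x_m, max xᵢ), k + n).
Sample maximum = 27.99; prior scale x_m = 24.9 → posterior scale = max = 27.99.
Posterior shape = 2.9 + 7 = 9.9.
E[θ|data] = k·x_m/(k−1) = 9.9·27.99/8.9 = 31.1349.

31.1349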